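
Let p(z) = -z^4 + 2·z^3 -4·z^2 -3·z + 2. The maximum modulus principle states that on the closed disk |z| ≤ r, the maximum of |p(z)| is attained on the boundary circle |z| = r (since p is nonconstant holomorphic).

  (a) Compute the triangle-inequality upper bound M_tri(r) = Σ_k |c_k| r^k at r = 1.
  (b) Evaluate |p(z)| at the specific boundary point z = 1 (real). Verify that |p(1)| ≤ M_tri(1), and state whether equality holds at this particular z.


Coefficients: c_0 = 2, c_1 = -3, c_2 = -4, c_3 = 2, c_4 = -1. Radius r = 1.
Part (a). Triangle bound: M_tri(r) = Σ_k |c_k| r^k
  = |2|·1^0 + |-3|·1^1 + |-4|·1^2 + |2|·1^3 + |-1|·1^4
  = 2 + 3 + 4 + 2 + 1 = 12.
This bounds M(r) := max_{|z|=r} |p(z)| from above; equality holds iff all terms c_k z^k can be made to align in phase at a single z on |z|=r.
Part (b). At z = 1 (real, on the circle |z| = r):
  p(1) = (2)·1^0 + (-3)·1^1 + (-4)·1^2 + (2)·1^3 + (-1)·1^4 = -4.
  |p(1)| = 4.
Check: |p(1)| = 4 ≤ 12 = M_tri(1). ✓ Equality does not hold at z = 1 (the coefficients have mixed signs, so the terms do not all align in phase there).

M_tri(1) = 12; |p(1)| = 4; equality at z=1: no.


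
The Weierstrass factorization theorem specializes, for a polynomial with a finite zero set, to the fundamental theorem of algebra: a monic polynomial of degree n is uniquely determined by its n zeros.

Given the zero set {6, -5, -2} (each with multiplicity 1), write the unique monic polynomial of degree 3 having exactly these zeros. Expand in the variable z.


The polynomial is p(z) = ∏_{α ∈ S} (z − α), where S = {6, -5, -2}.
Expanding the product yields: p(z) = z^3 + z^2 -32·z -60.
The resulting polynomial has degree 3 and real coefficients as required.

p(z) = z^3 + z^2 -32·z -60.


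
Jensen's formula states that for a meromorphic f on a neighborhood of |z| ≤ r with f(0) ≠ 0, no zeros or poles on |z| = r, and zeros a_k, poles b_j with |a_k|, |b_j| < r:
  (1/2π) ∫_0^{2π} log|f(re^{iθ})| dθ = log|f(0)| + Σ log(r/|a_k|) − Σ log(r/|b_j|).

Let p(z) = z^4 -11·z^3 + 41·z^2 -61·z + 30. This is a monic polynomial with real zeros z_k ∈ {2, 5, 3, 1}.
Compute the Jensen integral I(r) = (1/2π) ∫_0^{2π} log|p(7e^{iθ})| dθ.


Zeros: 1, 2, 3, 5; r = 7.
Inside |z| < r: 1, 2, 3, 5. Outside (|z| ≥ r): ∅.
p(0) = 30, so log|p(0)| = log(30) = 3.4012.
Apply Jensen: I(r) = log|p(0)| + Σ_k log(r/|z_k|), summed over zeros inside |z| < r.
  log(r/|z_k|) for z_k = 2: log(7/2) = 1.2528
  log(r/|z_k|) for z_k = 5: log(7/5) = 0.3365
  log(r/|z_k|) for z_k = 3: log(7/3) = 0.8473
  log(r/|z_k|) for z_k = 1: log(7/1) = 1.9459
Sum over inside zeros: 4.3824.
I(r) = log|p(0)| + (inside sum) = 3.4012 + 4.3824 = 7.7836.
Closed form (all zeros inside, monic): I(r) = n·log(r) = 4·log(7) = 7.7836. ✓

I(r) ≈ 7.7836.


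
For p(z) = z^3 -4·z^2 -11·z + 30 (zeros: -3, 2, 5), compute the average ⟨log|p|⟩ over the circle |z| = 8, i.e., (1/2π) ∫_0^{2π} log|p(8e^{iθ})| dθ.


Zeros: -3, 2, 5; r = 8.
Inside |z| < r: -3, 2, 5. Outside (|z| ≥ r): ∅.
p(0) = 30, so log|p(0)| = log(30) = 3.4012.
Apply Jensen: I(r) = log|p(0)| + Σ_k log(r/|z_k|), summed over zeros inside |z| < r.
  log(r/|z_k|) for z_k = -3: log(8/3) = 0.9808
  log(r/|z_k|) for z_k = 2: log(8/2) = 1.3863
  log(r/|z_k|) for z_k = 5: log(8/5) = 0.4700
Sum over inside zeros: 2.8371.
I(r) = log|p(0)| + (inside sum) = 3.4012 + 2.8371 = 6.2383.
Closed form (all zeros inside, monic): I(r) = n·log(r) = 3·log(8) = 6.2383. ✓

I(r) ≈ 6.2383.


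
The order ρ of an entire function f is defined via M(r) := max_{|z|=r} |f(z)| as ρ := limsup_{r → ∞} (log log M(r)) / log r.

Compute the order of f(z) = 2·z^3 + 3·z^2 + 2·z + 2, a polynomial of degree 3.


|f(z)| ≤ Σ|c_k|·r^k = O(r^3) as r → ∞. Polynomial growth is O(e^{r^ε}) for every ε > 0 (since r^3/e^{r^ε} → 0), so ρ ≤ ε for all ε > 0, i.e. ρ = 0. Every nonconstant polynomial has order 0.
Therefore ρ = 0.

Order ρ = 0.


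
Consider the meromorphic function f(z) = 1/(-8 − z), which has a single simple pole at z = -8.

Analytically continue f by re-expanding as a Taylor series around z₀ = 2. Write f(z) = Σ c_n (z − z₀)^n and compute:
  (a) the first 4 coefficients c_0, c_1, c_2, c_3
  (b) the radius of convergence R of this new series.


Let w = z − z₀, so z = z₀ + w.
Then -8 − z = -8 − (z₀ + w) = (-8 − z₀) − w = -10 − w.
f(z) = 1/(-10 − w) = (1/(-10)) · 1/(1 − w/(-10)) = Σ_{n≥0} w^n / (-10)^(n+1).
So c_n = 1/(-10)^(n+1):
  c_0 = 1/(-10)^1 = -1/10.
  c_1 = 1/(-10)^2 = 1/100.
  c_2 = 1/(-10)^3 = -1/1000.
  c_3 = 1/(-10)^4 = 1/10000.
The series is valid for |w/d| < 1, i.e. |z − z₀| < |d|.
Radius of convergence: R = |-8 − z₀| = |-10| = 10 (distance from z₀ to the singularity z = -8).

c_0 = -1/10, c_1 = 1/100, c_2 = -1/1000, c_3 = 1/10000; R = 10.


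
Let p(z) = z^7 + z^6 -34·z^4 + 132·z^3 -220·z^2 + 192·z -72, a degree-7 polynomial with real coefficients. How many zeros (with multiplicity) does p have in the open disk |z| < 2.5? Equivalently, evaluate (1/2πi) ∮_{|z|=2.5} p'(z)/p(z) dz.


The zeros of p are: (1 + 1i), (1 - 1i), 1, (1 + 1i), (1 - 1i), (-3 + 3i), (-3 - 3i).
Their magnitudes are: 1.414, 1.414, 1, 1.414, 1.414, 4.243, 4.243.
Zeros with |z| < R = 2.5: (1 + 1i), (1 - 1i), 1, (1 + 1i), (1 - 1i).
Count = 5.
By the argument principle, (1/2πi) ∮_{|z|=R} p'(z)/p(z) dz equals exactly this count.

Number of zeros inside |z| < 2.5: 5.


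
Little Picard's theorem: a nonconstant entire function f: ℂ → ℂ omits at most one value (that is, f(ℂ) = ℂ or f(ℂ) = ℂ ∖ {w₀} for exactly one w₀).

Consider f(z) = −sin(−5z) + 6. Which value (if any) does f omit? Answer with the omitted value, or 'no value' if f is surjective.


Little Picard bounds the complement of f(ℂ) to at most one point.
sin is entire and surjective onto ℂ: for every w ∈ ℂ, sin(ζ) = w has a solution ζ ∈ ℂ (e.g., via the complex inverse arcsin). With ζ = −5z this gives z = ζ/(-5). Then -1·sin(−5z) takes every value in -1·ℂ = ℂ, and adding 6 is a bijection of ℂ. So f is surjective and omits no value. (Note: only on the real line is sin bounded by [−1, 1].)

Omitted value: no value.


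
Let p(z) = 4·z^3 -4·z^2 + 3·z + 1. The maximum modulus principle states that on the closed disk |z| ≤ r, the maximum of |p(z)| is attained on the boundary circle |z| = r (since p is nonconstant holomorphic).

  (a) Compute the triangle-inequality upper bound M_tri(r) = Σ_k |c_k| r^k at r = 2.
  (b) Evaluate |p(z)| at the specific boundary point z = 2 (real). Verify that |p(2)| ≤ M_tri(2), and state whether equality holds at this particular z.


Coefficients: c_0 = 1, c_1 = 3, c_2 = -4, c_3 = 4. Radius r = 2.
Part (a). Triangle bound: M_tri(r) = Σ_k |c_k| r^k
  = |1|·2^0 + |3|·2^1 + |-4|·2^2 + |4|·2^3
  = 1 + 6 + 16 + 32 = 55.
This bounds M(r) := max_{|z|=r} |p(z)| from above; equality holds iff all terms c_k z^k can be made to align in phase at a single z on |z|=r.
Part (b). At z = 2 (real, on the circle |z| = r):
  p(2) = (1)·2^0 + (3)·2^1 + (-4)·2^2 + (4)·2^3 = 23.
  |p(2)| = 23.
Check: |p(2)| = 23 ≤ 55 = M_tri(2). ✓ Equality does not hold at z = 2 (the coefficients have mixed signs, so the terms do not all align in phase there).

M_tri(2) = 55; |p(2)| = 23; equality at z=2: no.


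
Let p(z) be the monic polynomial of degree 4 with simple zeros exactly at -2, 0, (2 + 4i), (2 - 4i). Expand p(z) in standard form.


The polynomial is p(z) = ∏_{α ∈ S} (z − α), where S = {-2, 0, (2 + 4i), (2 - 4i)}.
Expanding the product yields: p(z) = z^4 -2·z^3 + 12·z^2 + 40·z.
Note conjugate pairs combine to real quadratics: (z − (2+4i))(z − (2−4i)) = z² − 4z + 20.
The resulting polynomial has degree 4 and real coefficients as required.

p(z) = z^4 -2·z^3 + 12·z^2 + 40·z.


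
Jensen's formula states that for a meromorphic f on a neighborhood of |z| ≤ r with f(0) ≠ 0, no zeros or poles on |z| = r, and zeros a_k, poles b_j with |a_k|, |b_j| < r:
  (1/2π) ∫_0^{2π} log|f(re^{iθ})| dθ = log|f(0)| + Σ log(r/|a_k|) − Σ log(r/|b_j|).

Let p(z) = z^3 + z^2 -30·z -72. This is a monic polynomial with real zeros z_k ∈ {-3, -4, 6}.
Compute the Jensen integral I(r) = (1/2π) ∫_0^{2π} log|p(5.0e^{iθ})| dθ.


Zeros: -4, -3, 6; r = 5.0.
Inside |z| < r: -4, -3. Outside (|z| ≥ r): 6.
p(0) = -72, so log|p(0)| = log(72) = 4.2767.
Apply Jensen: I(r) = log|p(0)| + Σ_k log(r/|z_k|), summed over zeros inside |z| < r.
  log(r/|z_k|) for z_k = -3: log(5.0/3) = 0.5108
  log(r/|z_k|) for z_k = -4: log(5.0/4) = 0.2231
  Outside zeros (6) contribute nothing to the Jensen sum.
Sum over inside zeros: 0.7340.
I(r) = log|p(0)| + (inside sum) = 4.2767 + 0.7340 = 5.0106.
Note: since some zeros are outside |z| ≤ r, the simplified n·log(r) form does NOT apply — only the inside zeros contribute.

I(r) ≈ 5.0106.


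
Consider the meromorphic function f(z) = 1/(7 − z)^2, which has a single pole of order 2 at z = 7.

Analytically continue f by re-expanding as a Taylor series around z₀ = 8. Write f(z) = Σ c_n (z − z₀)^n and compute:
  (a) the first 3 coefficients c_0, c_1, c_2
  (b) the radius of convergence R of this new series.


Let w = z − z₀, so z = z₀ + w.
Then 7 − z = 7 − (z₀ + w) = (7 − z₀) − w = -1 − w.
f(z) = 1/(-1 − w)^2 = (1/(-1)^2) · (1 − w/(-1))^{−2}.
By the binomial series (1−u)^{−2} = Σ_{n≥0} C(n+1, 1) u^n for |u|<1, with u = w/(-1):
  c_n = C(n+1, 1) / (-1)^(n+2).
  c_0 = 1/(-1)^2 = 1.
  c_1 = 2/(-1)^3 = -2.
  c_2 = 3/(-1)^4 = 3.
The series is valid for |w/d| < 1, i.e. |z − z₀| < |d|.
Radius of convergence: R = |7 − z₀| = |-1| = 1 (distance from z₀ to the singularity z = 7).

c_0 = 1, c_1 = -2, c_2 = 3; R = 1.


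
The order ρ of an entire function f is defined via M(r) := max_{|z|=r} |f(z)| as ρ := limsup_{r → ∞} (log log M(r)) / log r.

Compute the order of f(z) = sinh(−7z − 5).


sinh(w) is a linear combination of e^{iw} and e^{−iw} (or e^w, e^{−w} in the hyperbolic case), so |sinh(w)| ≤ e^{|w|}. With w = −7z − 5, |w| ≤ 7|z| + 5 = 7r + 5 on |z| = r, giving M(r) ≤ e^{7r + 5}, so ρ ≤ 1. On a suitable ray (z = it for sin/cos; z = t for sinh/cosh, t real → ∞), |sinh(−7z − 5)| grows like e^{7|t|}/2, so ρ ≥ 1. Hence ρ = 1.
Therefore ρ = 1.

Order ρ = 1.


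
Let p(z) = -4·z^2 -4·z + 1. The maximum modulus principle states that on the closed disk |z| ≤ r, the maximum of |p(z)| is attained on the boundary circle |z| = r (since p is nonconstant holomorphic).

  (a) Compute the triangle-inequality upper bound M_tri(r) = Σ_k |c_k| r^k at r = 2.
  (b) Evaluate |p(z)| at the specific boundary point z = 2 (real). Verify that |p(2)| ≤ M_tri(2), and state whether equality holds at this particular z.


Coefficients: c_0 = 1, c_1 = -4, c_2 = -4. Radius r = 2.
Part (a). Triangle bound: M_tri(r) = Σ_k |c_k| r^k
  = |1|·2^0 + |-4|·2^1 + |-4|·2^2
  = 1 + 8 + 16 = 25.
This bounds M(r) := max_{|z|=r} |p(z)| from above; equality holds iff all terms c_k z^k can be made to align in phase at a single z on |z|=r.
Part (b). At z = 2 (real, on the circle |z| = r):
  p(2) = (1)·2^0 + (-4)·2^1 + (-4)·2^2 = -23.
  |p(2)| = 23.
Check: |p(2)| = 23 ≤ 25 = M_tri(2). ✓ Equality does not hold at z = 2 (the coefficients have mixed signs, so the terms do not all align in phase there).

M_tri(2) = 25; |p(2)| = 23; equality at z=2: no.


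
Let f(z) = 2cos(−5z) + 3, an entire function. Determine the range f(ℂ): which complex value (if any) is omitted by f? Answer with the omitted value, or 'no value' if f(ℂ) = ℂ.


Little Picard bounds the complement of f(ℂ) to at most one point.
cos is entire and surjective onto ℂ: for every w ∈ ℂ, cos(ζ) = w has a solution ζ ∈ ℂ (e.g., via the complex inverse arccos). With ζ = −5z this gives z = ζ/(-5). Then 2·cos(−5z) takes every value in 2·ℂ = ℂ, and adding 3 is a bijection of ℂ. So f is surjective and omits no value. (Note: only on the real line is cos bounded by [−1, 1].)

Omitted value: no value.


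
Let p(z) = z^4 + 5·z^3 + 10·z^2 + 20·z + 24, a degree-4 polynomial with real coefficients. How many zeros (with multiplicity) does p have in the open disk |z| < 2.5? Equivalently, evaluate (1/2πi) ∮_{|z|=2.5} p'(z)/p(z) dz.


The zeros of p are: -3, (0 + 2i), (0 - 2i), -2.
Their magnitudes are: 3, 2, 2, 2.
Zeros with |z| < R = 2.5: (0 + 2i), (0 - 2i), -2.
Count = 3.
By the argument principle, (1/2πi) ∮_{|z|=R} p'(z)/p(z) dz equals exactly this count.

Number of zeros inside |z| < 2.5: 3.


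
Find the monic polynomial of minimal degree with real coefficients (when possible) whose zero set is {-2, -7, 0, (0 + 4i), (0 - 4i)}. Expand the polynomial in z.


The polynomial is p(z) = ∏_{α ∈ S} (z − α), where S = {-2, -7, 0, (0 + 4i), (0 - 4i)}.
Expanding the product yields: p(z) = z^5 + 9·z^4 + 30·z^3 + 144·z^2 + 224·z.
Note conjugate pairs combine to real quadratics: (z − (0+4i))(z − (0−4i)) = z² + 16.
The resulting polynomial has degree 5 and real coefficients as required.

p(z) = z^5 + 9·z^4 + 30·z^3 + 144·z^2 + 224·z.


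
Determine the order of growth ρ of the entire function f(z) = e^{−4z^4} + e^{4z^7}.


Each summand is entire of order 4 and 7 respectively (as in the single-exponential case). The order of a sum is at most the max of the orders, so ρ ≤ 7. For the lower bound: on |z|=r choose arg z so that 4z^7 is real positive; then |e^{4z^7}| = e^{4r^7} while |e^{-4z^4}| ≤ e^{4r^4} = o(e^{4r^7}). So |f| ≥ e^{4r^7}(1 − o(1)) and ρ ≥ 7. Hence ρ = max(4, 7) = 7.
Therefore ρ = 7.

Order ρ = 7.


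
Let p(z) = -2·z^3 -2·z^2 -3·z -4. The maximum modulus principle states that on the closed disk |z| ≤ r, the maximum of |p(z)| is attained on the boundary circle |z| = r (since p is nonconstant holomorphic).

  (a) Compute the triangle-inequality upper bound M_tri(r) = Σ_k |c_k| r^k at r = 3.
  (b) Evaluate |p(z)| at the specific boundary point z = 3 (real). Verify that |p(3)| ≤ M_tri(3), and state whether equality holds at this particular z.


Coefficients: c_0 = -4, c_1 = -3, c_2 = -2, c_3 = -2. Radius r = 3.
Part (a). Triangle bound: M_tri(r) = Σ_k |c_k| r^k
  = |-4|·3^0 + |-3|·3^1 + |-2|·3^2 + |-2|·3^3
  = 4 + 9 + 18 + 54 = 85.
This bounds M(r) := max_{|z|=r} |p(z)| from above; equality holds iff all terms c_k z^k can be made to align in phase at a single z on |z|=r.
Part (b). At z = 3 (real, on the circle |z| = r):
  p(3) = (-4)·3^0 + (-3)·3^1 + (-2)·3^2 + (-2)·3^3 = -85.
  |p(3)| = 85.
Since all nonzero coefficients share the same sign, |p(3)| = 85 = M_tri(3); the triangle bound is attained at z = 3, so in fact M(r) = 85.

M_tri(3) = 85; |p(3)| = 85; equality at z=3: yes.


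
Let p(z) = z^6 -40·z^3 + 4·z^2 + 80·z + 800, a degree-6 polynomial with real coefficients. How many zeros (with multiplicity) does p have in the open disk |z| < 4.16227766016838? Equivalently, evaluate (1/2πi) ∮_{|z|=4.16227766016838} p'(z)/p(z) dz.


The zeros of p are: (-1 + 3i), (-1 - 3i), (-2 + 2i), (-2 - 2i), (3 + 1i), (3 - 1i).
Their magnitudes are: 3.162, 3.162, 2.828, 2.828, 3.162, 3.162.
Zeros with |z| < R = 4.16227766016838: (-1 + 3i), (-1 - 3i), (-2 + 2i), (-2 - 2i), (3 + 1i), (3 - 1i).
Count = 6.
By the argument principle, (1/2πi) ∮_{|z|=R} p'(z)/p(z) dz equals exactly this count.

Number of zeros inside |z| < 4.16227766016838: 6.


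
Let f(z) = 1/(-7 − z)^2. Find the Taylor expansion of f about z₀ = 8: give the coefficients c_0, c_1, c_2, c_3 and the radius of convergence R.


Let w = z − z₀, so z = z₀ + w.
Then -7 − z = -7 − (z₀ + w) = (-7 − z₀) − w = -15 − w.
f(z) = 1/(-15 − w)^2 = (1/(-15)^2) · (1 − w/(-15))^{−2}.
By the binomial series (1−u)^{−2} = Σ_{n≥0} C(n+1, 1) u^n for |u|<1, with u = w/(-15):
  c_n = C(n+1, 1) / (-15)^(n+2).
  c_0 = 1/(-15)^2 = 1/225.
  c_1 = 2/(-15)^3 = -2/3375.
  c_2 = 3/(-15)^4 = 1/16875.
  c_3 = 4/(-15)^5 = -4/759375.
The series is valid for |w/d| < 1, i.e. |z − z₀| < |d|.
Radius of convergence: R = |-7 − z₀| = |-15| = 15 (distance from z₀ to the singularity z = -7).

c_0 = 1/225, c_1 = -2/3375, c_2 = 1/16875, c_3 = -4/759375; R = 15.


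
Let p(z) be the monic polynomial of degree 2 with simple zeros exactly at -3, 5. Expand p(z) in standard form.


The polynomial is p(z) = ∏_{α ∈ S} (z − α), where S = {-3, 5}.
Expanding the product yields: p(z) = z^2 -2·z -15.
The resulting polynomial has degree 2 and real coefficients as required.

p(z) = z^2 -2·z -15.


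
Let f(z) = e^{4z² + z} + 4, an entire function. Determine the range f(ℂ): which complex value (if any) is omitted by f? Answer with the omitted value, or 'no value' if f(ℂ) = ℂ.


Little Picard bounds the complement of f(ℂ) to at most one point.
The exponent g(z) = 4z² + z is a nonconstant polynomial, hence surjective onto ℂ. So e^{g(z)} takes every value in {e^w : w ∈ ℂ} = ℂ ∖ {0}. Adding 4 shifts the range to ℂ ∖ {4}. f omits exactly 4.

Omitted value: 4.


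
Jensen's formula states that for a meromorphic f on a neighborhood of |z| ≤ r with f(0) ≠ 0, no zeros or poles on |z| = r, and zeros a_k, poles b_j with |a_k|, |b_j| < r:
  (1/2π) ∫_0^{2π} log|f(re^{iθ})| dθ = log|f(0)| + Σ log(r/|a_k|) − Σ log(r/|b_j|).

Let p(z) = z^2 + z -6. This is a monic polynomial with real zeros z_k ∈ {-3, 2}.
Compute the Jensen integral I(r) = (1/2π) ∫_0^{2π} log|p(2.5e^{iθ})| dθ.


Zeros: -3, 2; r = 2.5.
Inside |z| < r: 2. Outside (|z| ≥ r): -3.
p(0) = -6, so log|p(0)| = log(6) = 1.7918.
Apply Jensen: I(r) = log|p(0)| + Σ_k log(r/|z_k|), summed over zeros inside |z| < r.
  log(r/|z_k|) for z_k = 2: log(2.5/2) = 0.2231
  Outside zeros (-3) contribute nothing to the Jensen sum.
Sum over inside zeros: 0.2231.
I(r) = log|p(0)| + (inside sum) = 1.7918 + 0.2231 = 2.0149.
Note: since some zeros are outside |z| ≤ r, the simplified n·log(r) form does NOT apply — only the inside zeros contribute.

I(r) ≈ 2.0149.


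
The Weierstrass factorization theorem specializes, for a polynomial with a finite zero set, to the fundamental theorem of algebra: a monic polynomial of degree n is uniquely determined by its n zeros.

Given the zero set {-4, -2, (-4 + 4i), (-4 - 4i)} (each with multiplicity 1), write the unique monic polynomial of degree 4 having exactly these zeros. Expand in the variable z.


The polynomial is p(z) = ∏_{α ∈ S} (z − α), where S = {-4, -2, (-4 + 4i), (-4 - 4i)}.
Expanding the product yields: p(z) = z^4 + 14·z^3 + 88·z^2 + 256·z + 256.
Note conjugate pairs combine to real quadratics: (z − (-4+4i))(z − (-4−4i)) = z² + 8z + 32.
The resulting polynomial has degree 4 and real coefficients as required.

p(z) = z^4 + 14·z^3 + 88·z^2 + 256·z + 256.


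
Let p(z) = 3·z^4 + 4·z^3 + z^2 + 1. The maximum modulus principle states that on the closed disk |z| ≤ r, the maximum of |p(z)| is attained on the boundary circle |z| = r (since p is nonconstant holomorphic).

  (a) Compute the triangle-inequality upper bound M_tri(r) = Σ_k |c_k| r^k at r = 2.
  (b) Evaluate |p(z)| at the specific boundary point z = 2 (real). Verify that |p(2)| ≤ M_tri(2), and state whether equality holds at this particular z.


Coefficients: c_0 = 1, c_1 = 0, c_2 = 1, c_3 = 4, c_4 = 3. Radius r = 2.
Part (a). Triangle bound: M_tri(r) = Σ_k |c_k| r^k
  = |1|·2^0 + |0|·2^1 + |1|·2^2 + |4|·2^3 + |3|·2^4
  = 1 + 0 + 4 + 32 + 48 = 85.
This bounds M(r) := max_{|z|=r} |p(z)| from above; equality holds iff all terms c_k z^k can be made to align in phase at a single z on |z|=r.
Part (b). At z = 2 (real, on the circle |z| = r):
  p(2) = (1)·2^0 + (0)·2^1 + (1)·2^2 + (4)·2^3 + (3)·2^4 = 85.
  |p(2)| = 85.
Since all nonzero coefficients share the same sign, |p(2)| = 85 = M_tri(2); the triangle bound is attained at z = 2, so in fact M(r) = 85.

M_tri(2) = 85; |p(2)| = 85; equality at z=2: yes.


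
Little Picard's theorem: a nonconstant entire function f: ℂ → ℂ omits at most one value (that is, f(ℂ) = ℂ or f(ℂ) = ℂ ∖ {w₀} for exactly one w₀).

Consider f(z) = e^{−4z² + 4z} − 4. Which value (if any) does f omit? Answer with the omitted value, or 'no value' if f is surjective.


Little Picard bounds the complement of f(ℂ) to at most one point.
The exponent g(z) = −4z² + 4z is a nonconstant polynomial, hence surjective onto ℂ. So e^{g(z)} takes every value in {e^w : w ∈ ℂ} = ℂ ∖ {0}. Adding -4 shifts the range to ℂ ∖ {-4}. f omits exactly -4.

Omitted value: -4.


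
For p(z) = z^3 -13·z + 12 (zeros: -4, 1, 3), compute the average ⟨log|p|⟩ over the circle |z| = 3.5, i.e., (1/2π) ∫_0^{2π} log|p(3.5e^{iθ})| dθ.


Zeros: -4, 1, 3; r = 3.5.
Inside |z| < r: 1, 3. Outside (|z| ≥ r): -4.
p(0) = 12, so log|p(0)| = log(12) = 2.4849.
Apply Jensen: I(r) = log|p(0)| + Σ_k log(r/|z_k|), summed over zeros inside |z| < r.
  log(r/|z_k|) for z_k = 1: log(3.5/1) = 1.2528
  log(r/|z_k|) for z_k = 3: log(3.5/3) = 0.1542
  Outside zeros (-4) contribute nothing to the Jensen sum.
Sum over inside zeros: 1.4069.
I(r) = log|p(0)| + (inside sum) = 2.4849 + 1.4069 = 3.8918.
Note: since some zeros are outside |z| ≤ r, the simplified n·log(r) form does NOT apply — only the inside zeros contribute.

I(r) ≈ 3.8918.


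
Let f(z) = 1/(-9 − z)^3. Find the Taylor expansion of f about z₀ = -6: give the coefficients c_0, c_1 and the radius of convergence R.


Let w = z − z₀, so z = z₀ + w.
Then -9 − z = -9 − (z₀ + w) = (-9 − z₀) − w = -3 − w.
f(z) = 1/(-3 − w)^3 = (1/(-3)^3) · (1 − w/(-3))^{−3}.
By the binomial series (1−u)^{−3} = Σ_{n≥0} C(n+2, 2) u^n for |u|<1, with u = w/(-3):
  c_n = C(n+2, 2) / (-3)^(n+3).
  c_0 = 1/(-3)^3 = -1/27.
  c_1 = 3/(-3)^4 = 1/27.
The series is valid for |w/d| < 1, i.e. |z − z₀| < |d|.
Radius of convergence: R = |-9 − z₀| = |-3| = 3 (distance from z₀ to the singularity z = -9).

c_0 = -1/27, c_1 = 1/27; R = 3.


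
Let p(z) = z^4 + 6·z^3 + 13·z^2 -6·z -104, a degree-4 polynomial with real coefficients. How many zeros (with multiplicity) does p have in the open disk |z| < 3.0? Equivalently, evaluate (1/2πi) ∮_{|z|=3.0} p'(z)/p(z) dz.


The zeros of p are: (-2 + 3i), (-2 - 3i), 2, -4.
Their magnitudes are: 3.606, 3.606, 2, 4.
Zeros with |z| < R = 3.0: 2.
Count = 1.
By the argument principle, (1/2πi) ∮_{|z|=R} p'(z)/p(z) dz equals exactly this count.

Number of zeros inside |z| < 3.0: 1.


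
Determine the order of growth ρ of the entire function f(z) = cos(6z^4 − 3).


Write cos(w) = (e^{iw} ± e^{−iw})/(2 or 2i), so |cos(w)| ≤ e^{|w|}. With w = 6z^4 − 3, |w| ≤ 6r^4 + 3 on |z|=r, giving M(r) ≤ e^{6r^4 + 3} and ρ ≤ 4. For the lower bound, choose z on |z|=r with 6z^4 purely imaginary of modulus 6r^4; then |cos(6z^4 − 3)| grows like e^{6r^4}/2, so ρ ≥ 4. Hence ρ = 4.
Therefore ρ = 4.

Order ρ = 4.


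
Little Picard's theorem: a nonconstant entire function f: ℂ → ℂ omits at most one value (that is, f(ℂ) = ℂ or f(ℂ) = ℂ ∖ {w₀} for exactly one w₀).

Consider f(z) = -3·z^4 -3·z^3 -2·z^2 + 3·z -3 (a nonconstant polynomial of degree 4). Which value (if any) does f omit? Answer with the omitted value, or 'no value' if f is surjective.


Little Picard bounds the complement of f(ℂ) to at most one point.
For every w ∈ ℂ, the equation p(z) − w = 0 is a nonconstant polynomial in z and hence has at least one root by the fundamental theorem of algebra. So p is surjective onto ℂ, omitting no value.

Omitted value: no value.


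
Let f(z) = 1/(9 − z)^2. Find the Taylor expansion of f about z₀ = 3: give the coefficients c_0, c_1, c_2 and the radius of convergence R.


Let w = z − z₀, so z = z₀ + w.
Then 9 − z = 9 − (z₀ + w) = (9 − z₀) − w = 6 − w.
f(z) = 1/(6 − w)^2 = (1/(6)^2) · (1 − w/(6))^{−2}.
By the binomial series (1−u)^{−2} = Σ_{n≥0} C(n+1, 1) u^n for |u|<1, with u = w/(6):
  c_n = C(n+1, 1) / (6)^(n+2).
  c_0 = 1/(6)^2 = 1/36.
  c_1 = 2/(6)^3 = 1/108.
  c_2 = 3/(6)^4 = 1/432.
The series is valid for |w/d| < 1, i.e. |z − z₀| < |d|.
Radius of convergence: R = |9 − z₀| = |6| = 6 (distance from z₀ to the singularity z = 9).

c_0 = 1/36, c_1 = 1/108, c_2 = 1/432; R = 6.


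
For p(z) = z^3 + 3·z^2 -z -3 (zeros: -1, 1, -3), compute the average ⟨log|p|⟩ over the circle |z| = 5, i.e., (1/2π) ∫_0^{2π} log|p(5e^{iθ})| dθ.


Zeros: -3, -1, 1; r = 5.
Inside |z| < r: -3, -1, 1. Outside (|z| ≥ r): ∅.
p(0) = -3, so log|p(0)| = log(3) = 1.0986.
Apply Jensen: I(r) = log|p(0)| + Σ_k log(r/|z_k|), summed over zeros inside |z| < r.
  log(r/|z_k|) for z_k = -1: log(5/1) = 1.6094
  log(r/|z_k|) for z_k = 1: log(5/1) = 1.6094
  log(r/|z_k|) for z_k = -3: log(5/3) = 0.5108
Sum over inside zeros: 3.7297.
I(r) = log|p(0)| + (inside sum) = 1.0986 + 3.7297 = 4.8283.
Closed form (all zeros inside, monic): I(r) = n·log(r) = 3·log(5) = 4.8283. ✓

I(r) ≈ 4.8283.


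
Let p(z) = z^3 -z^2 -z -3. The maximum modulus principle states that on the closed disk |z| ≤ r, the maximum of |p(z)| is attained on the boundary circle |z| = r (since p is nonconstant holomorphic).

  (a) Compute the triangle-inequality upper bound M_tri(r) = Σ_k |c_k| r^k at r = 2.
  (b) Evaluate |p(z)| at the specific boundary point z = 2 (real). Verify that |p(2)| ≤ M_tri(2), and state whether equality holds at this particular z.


Coefficients: c_0 = -3, c_1 = -1, c_2 = -1, c_3 = 1. Radius r = 2.
Part (a). Triangle bound: M_tri(r) = Σ_k |c_k| r^k
  = |-3|·2^0 + |-1|·2^1 + |-1|·2^2 + |1|·2^3
  = 3 + 2 + 4 + 8 = 17.
This bounds M(r) := max_{|z|=r} |p(z)| from above; equality holds iff all terms c_k z^k can be made to align in phase at a single z on |z|=r.
Part (b). At z = 2 (real, on the circle |z| = r):
  p(2) = (-3)·2^0 + (-1)·2^1 + (-1)·2^2 + (1)·2^3 = -1.
  |p(2)| = 1.
Check: |p(2)| = 1 ≤ 17 = M_tri(2). ✓ Equality does not hold at z = 2 (the coefficients have mixed signs, so the terms do not all align in phase there).

M_tri(2) = 17; |p(2)| = 1; equality at z=2: no.


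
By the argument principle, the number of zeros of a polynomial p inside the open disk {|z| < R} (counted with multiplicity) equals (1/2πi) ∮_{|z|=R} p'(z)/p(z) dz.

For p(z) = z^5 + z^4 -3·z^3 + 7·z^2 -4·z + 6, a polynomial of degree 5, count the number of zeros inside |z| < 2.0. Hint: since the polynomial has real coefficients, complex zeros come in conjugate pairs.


The zeros of p are: -3, (0 + 1i), (0 - 1i), (1 + 1i), (1 - 1i).
Their magnitudes are: 3, 1, 1, 1.414, 1.414.
Zeros with |z| < R = 2.0: (0 + 1i), (0 - 1i), (1 + 1i), (1 - 1i).
Count = 4.
By the argument principle, (1/2πi) ∮_{|z|=R} p'(z)/p(z) dz equals exactly this count.

Number of zeros inside |z| < 2.0: 4.


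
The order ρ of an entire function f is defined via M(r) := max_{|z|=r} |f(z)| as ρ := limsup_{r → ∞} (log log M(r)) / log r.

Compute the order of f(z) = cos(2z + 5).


cos(w) is a linear combination of e^{iw} and e^{−iw} (or e^w, e^{−w} in the hyperbolic case), so |cos(w)| ≤ e^{|w|}. With w = 2z + 5, |w| ≤ 2|z| + 5 = 2r + 5 on |z| = r, giving M(r) ≤ e^{2r + 5}, so ρ ≤ 1. On a suitable ray (z = it for sin/cos; z = t for sinh/cosh, t real → ∞), |cos(2z + 5)| grows like e^{2|t|}/2, so ρ ≥ 1. Hence ρ = 1.
Therefore ρ = 1.

Order ρ = 1.


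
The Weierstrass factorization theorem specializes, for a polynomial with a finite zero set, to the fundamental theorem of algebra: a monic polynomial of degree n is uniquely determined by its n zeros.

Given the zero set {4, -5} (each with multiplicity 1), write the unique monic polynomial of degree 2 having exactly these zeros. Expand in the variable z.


The polynomial is p(z) = ∏_{α ∈ S} (z − α), where S = {4, -5}.
Expanding the product yields: p(z) = z^2 + z -20.
The resulting polynomial has degree 2 and real coefficients as required.

p(z) = z^2 + z -20.


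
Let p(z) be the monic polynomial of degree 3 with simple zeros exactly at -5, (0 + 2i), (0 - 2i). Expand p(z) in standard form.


The polynomial is p(z) = ∏_{α ∈ S} (z − α), where S = {-5, (0 + 2i), (0 - 2i)}.
Expanding the product yields: p(z) = z^3 + 5·z^2 + 4·z + 20.
Note conjugate pairs combine to real quadratics: (z − (0+2i))(z − (0−2i)) = z² + 4.
The resulting polynomial has degree 3 and real coefficients as required.

p(z) = z^3 + 5·z^2 + 4·z + 20.


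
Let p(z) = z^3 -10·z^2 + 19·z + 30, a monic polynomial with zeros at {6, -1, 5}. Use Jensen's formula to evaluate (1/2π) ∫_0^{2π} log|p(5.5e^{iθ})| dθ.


Zeros: -1, 5, 6; r = 5.5.
Inside |z| < r: -1, 5. Outside (|z| ≥ r): 6.
p(0) = 30, so log|p(0)| = log(30) = 3.4012.
Apply Jensen: I(r) = log|p(0)| + Σ_k log(r/|z_k|), summed over zeros inside |z| < r.
  log(r/|z_k|) for z_k = -1: log(5.5/1) = 1.7047
  log(r/|z_k|) for z_k = 5: log(5.5/5) = 0.0953
  Outside zeros (6) contribute nothing to the Jensen sum.
Sum over inside zeros: 1.8001.
I(r) = log|p(0)| + (inside sum) = 3.4012 + 1.8001 = 5.2013.
Note: since some zeros are outside |z| ≤ r, the simplified n·log(r) form does NOT apply — only the inside zeros contribute.

I(r) ≈ 5.2013.


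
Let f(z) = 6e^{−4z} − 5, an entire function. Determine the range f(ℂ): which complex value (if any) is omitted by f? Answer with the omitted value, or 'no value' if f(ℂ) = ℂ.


Little Picard bounds the complement of f(ℂ) to at most one point.
e^{−4z} is never zero on ℂ, so 6·e^{−4z} takes every value in ℂ ∖ {0}. Adding -5 shifts the range to ℂ ∖ {-5}. Thus f omits exactly the value -5.

Omitted value: -5.


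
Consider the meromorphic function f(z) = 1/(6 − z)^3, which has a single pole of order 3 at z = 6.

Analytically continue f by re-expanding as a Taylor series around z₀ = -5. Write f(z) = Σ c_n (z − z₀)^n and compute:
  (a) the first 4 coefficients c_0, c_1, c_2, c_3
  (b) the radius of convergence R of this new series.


Let w = z − z₀, so z = z₀ + w.
Then 6 − z = 6 − (z₀ + w) = (6 − z₀) − w = 11 − w.
f(z) = 1/(11 − w)^3 = (1/(11)^3) · (1 − w/(11))^{−3}.
By the binomial series (1−u)^{−3} = Σ_{n≥0} C(n+2, 2) u^n for |u|<1, with u = w/(11):
  c_n = C(n+2, 2) / (11)^(n+3).
  c_0 = 1/(11)^3 = 1/1331.
  c_1 = 3/(11)^4 = 3/14641.
  c_2 = 6/(11)^5 = 6/161051.
  c_3 = 10/(11)^6 = 10/1771561.
The series is valid for |w/d| < 1, i.e. |z − z₀| < |d|.
Radius of convergence: R = |6 − z₀| = |11| = 11 (distance from z₀ to the singularity z = 6).

c_0 = 1/1331, c_1 = 3/14641, c_2 = 6/161051, c_3 = 10/1771561; R = 11.


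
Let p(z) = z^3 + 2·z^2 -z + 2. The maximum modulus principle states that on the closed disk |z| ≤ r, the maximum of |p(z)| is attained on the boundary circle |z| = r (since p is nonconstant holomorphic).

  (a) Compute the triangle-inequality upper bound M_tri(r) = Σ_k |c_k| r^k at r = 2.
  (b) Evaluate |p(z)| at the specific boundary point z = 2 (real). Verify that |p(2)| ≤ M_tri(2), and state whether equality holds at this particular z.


Coefficients: c_0 = 2, c_1 = -1, c_2 = 2, c_3 = 1. Radius r = 2.
Part (a). Triangle bound: M_tri(r) = Σ_k |c_k| r^k
  = |2|·2^0 + |-1|·2^1 + |2|·2^2 + |1|·2^3
  = 2 + 2 + 8 + 8 = 20.
This bounds M(r) := max_{|z|=r} |p(z)| from above; equality holds iff all terms c_k z^k can be made to align in phase at a single z on |z|=r.
Part (b). At z = 2 (real, on the circle |z| = r):
  p(2) = (2)·2^0 + (-1)·2^1 + (2)·2^2 + (1)·2^3 = 16.
  |p(2)| = 16.
Check: |p(2)| = 16 ≤ 20 = M_tri(2). ✓ Equality does not hold at z = 2 (the coefficients have mixed signs, so the terms do not all align in phase there).

M_tri(2) = 20; |p(2)| = 16; equality at z=2: no.


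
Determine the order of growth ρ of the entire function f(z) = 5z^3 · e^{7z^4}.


M(r) = max_{|z|=r} |5|·|z|^3·|e^{7z^4}| = 5·r^3 · e^{7r^4} (the factors attain their maxima compatibly on |z|=r). Then log M(r) = log 5 + 3·log r + 7r^4, dominated by the last term, so log log M(r) ~ 4·log r. The polynomial factor 5z^3 contributes only a log r term and does not affect the order. ρ = 4.
Therefore ρ = 4.

Order ρ = 4.


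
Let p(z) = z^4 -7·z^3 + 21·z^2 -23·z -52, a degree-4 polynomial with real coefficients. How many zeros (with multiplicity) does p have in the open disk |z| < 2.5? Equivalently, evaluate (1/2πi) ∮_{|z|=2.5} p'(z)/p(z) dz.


The zeros of p are: -1, (2 + 3i), (2 - 3i), 4.
Their magnitudes are: 1, 3.606, 3.606, 4.
Zeros with |z| < R = 2.5: -1.
Count = 1.
By the argument principle, (1/2πi) ∮_{|z|=R} p'(z)/p(z) dz equals exactly this count.

Number of zeros inside |z| < 2.5: 1.


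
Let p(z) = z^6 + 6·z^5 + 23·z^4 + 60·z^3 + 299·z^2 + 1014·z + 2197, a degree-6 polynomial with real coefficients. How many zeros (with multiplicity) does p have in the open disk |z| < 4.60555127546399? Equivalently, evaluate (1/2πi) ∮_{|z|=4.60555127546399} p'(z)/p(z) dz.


The zeros of p are: (-3 + 2i), (-3 - 2i), (-2 + 3i), (-2 - 3i), (2 + 3i), (2 - 3i).
Their magnitudes are: 3.606, 3.606, 3.606, 3.606, 3.606, 3.606.
Zeros with |z| < R = 4.60555127546399: (-3 + 2i), (-3 - 2i), (-2 + 3i), (-2 - 3i), (2 + 3i), (2 - 3i).
Count = 6.
By the argument principle, (1/2πi) ∮_{|z|=R} p'(z)/p(z) dz equals exactly this count.

Number of zeros inside |z| < 4.60555127546399: 6.


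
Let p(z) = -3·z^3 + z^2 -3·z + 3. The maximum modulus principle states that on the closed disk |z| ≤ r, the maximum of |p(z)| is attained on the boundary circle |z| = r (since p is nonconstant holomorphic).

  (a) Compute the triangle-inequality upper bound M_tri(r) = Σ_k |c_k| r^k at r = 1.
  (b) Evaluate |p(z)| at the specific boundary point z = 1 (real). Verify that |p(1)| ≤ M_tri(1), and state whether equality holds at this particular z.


Coefficients: c_0 = 3, c_1 = -3, c_2 = 1, c_3 = -3. Radius r = 1.
Part (a). Triangle bound: M_tri(r) = Σ_k |c_k| r^k
  = |3|·1^0 + |-3|·1^1 + |1|·1^2 + |-3|·1^3
  = 3 + 3 + 1 + 3 = 10.
This bounds M(r) := max_{|z|=r} |p(z)| from above; equality holds iff all terms c_k z^k can be made to align in phase at a single z on |z|=r.
Part (b). At z = 1 (real, on the circle |z| = r):
  p(1) = (3)·1^0 + (-3)·1^1 + (1)·1^2 + (-3)·1^3 = -2.
  |p(1)| = 2.
Check: |p(1)| = 2 ≤ 10 = M_tri(1). ✓ Equality does not hold at z = 1 (the coefficients have mixed signs, so the terms do not all align in phase there).

M_tri(1) = 10; |p(1)| = 2; equality at z=1: no.


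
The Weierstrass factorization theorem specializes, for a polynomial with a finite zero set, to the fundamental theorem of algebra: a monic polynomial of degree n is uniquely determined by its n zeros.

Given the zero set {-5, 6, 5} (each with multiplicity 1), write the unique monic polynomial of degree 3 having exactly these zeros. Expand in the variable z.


The polynomial is p(z) = ∏_{α ∈ S} (z − α), where S = {-5, 6, 5}.
Expanding the product yields: p(z) = z^3 -6·z^2 -25·z + 150.
The resulting polynomial has degree 3 and real coefficients as required.

p(z) = z^3 -6·z^2 -25·z + 150.


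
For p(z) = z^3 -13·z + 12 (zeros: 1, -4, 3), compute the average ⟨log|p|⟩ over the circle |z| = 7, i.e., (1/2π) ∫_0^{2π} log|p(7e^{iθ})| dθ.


Zeros: -4, 1, 3; r = 7.
Inside |z| < r: -4, 1, 3. Outside (|z| ≥ r): ∅.
p(0) = 12, so log|p(0)| = log(12) = 2.4849.
Apply Jensen: I(r) = log|p(0)| + Σ_k log(r/|z_k|), summed over zeros inside |z| < r.
  log(r/|z_k|) for z_k = 1: log(7/1) = 1.9459
  log(r/|z_k|) for z_k = -4: log(7/4) = 0.5596
  log(r/|z_k|) for z_k = 3: log(7/3) = 0.8473
Sum over inside zeros: 3.3528.
I(r) = log|p(0)| + (inside sum) = 2.4849 + 3.3528 = 5.8377.
Closed form (all zeros inside, monic): I(r) = n·log(r) = 3·log(7) = 5.8377. ✓

I(r) ≈ 5.8377.


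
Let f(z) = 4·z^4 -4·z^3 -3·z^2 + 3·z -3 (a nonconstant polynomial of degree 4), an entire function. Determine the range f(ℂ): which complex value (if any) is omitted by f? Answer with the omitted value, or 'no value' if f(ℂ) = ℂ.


Little Picard bounds the complement of f(ℂ) to at most one point.
For every w ∈ ℂ, the equation p(z) − w = 0 is a nonconstant polynomial in z and hence has at least one root by the fundamental theorem of algebra. So p is surjective onto ℂ, omitting no value.

Omitted value: no value.


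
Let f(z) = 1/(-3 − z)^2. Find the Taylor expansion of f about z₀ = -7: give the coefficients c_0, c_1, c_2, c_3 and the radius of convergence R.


Let w = z − z₀, so z = z₀ + w.
Then -3 − z = -3 − (z₀ + w) = (-3 − z₀) − w = 4 − w.
f(z) = 1/(4 − w)^2 = (1/(4)^2) · (1 − w/(4))^{−2}.
By the binomial series (1−u)^{−2} = Σ_{n≥0} C(n+1, 1) u^n for |u|<1, with u = w/(4):
  c_n = C(n+1, 1) / (4)^(n+2).
  c_0 = 1/(4)^2 = 1/16.
  c_1 = 2/(4)^3 = 1/32.
  c_2 = 3/(4)^4 = 3/256.
  c_3 = 4/(4)^5 = 1/256.
The series is valid for |w/d| < 1, i.e. |z − z₀| < |d|.
Radius of convergence: R = |-3 − z₀| = |4| = 4 (distance from z₀ to the singularity z = -3).

c_0 = 1/16, c_1 = 1/32, c_2 = 3/256, c_3 = 1/256; R = 4.


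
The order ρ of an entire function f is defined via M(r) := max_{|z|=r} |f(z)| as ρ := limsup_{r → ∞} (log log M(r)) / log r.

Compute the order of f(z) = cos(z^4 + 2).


Write cos(w) = (e^{iw} ± e^{−iw})/(2 or 2i), so |cos(w)| ≤ e^{|w|}. With w = z^4 + 2, |w| ≤ 1r^4 + 2 on |z|=r, giving M(r) ≤ e^{1r^4 + 2} and ρ ≤ 4. For the lower bound, choose z on |z|=r with 1z^4 purely imaginary of modulus 1r^4; then |cos(z^4 + 2)| grows like e^{1r^4}/2, so ρ ≥ 4. Hence ρ = 4.
Therefore ρ = 4.

Order ρ = 4.


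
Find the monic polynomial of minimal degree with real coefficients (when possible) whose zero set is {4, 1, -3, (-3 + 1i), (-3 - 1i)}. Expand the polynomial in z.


The polynomial is p(z) = ∏_{α ∈ S} (z − α), where S = {4, 1, -3, (-3 + 1i), (-3 - 1i)}.
Expanding the product yields: p(z) = z^5 + 4·z^4 -13·z^3 -74·z^2 -38·z + 120.
Note conjugate pairs combine to real quadratics: (z − (-3+1i))(z − (-3−1i)) = z² + 6z + 10.
The resulting polynomial has degree 5 and real coefficients as required.

p(z) = z^5 + 4·z^4 -13·z^3 -74·z^2 -38·z + 120.


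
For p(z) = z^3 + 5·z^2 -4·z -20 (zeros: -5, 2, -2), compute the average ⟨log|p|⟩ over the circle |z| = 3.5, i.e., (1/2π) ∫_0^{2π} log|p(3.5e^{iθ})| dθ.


Zeros: -5, -2, 2; r = 3.5.
Inside |z| < r: -2, 2. Outside (|z| ≥ r): -5.
p(0) = -20, so log|p(0)| = log(20) = 2.9957.
Apply Jensen: I(r) = log|p(0)| + Σ_k log(r/|z_k|), summed over zeros inside |z| < r.
  log(r/|z_k|) for z_k = 2: log(3.5/2) = 0.5596
  log(r/|z_k|) for z_k = -2: log(3.5/2) = 0.5596
  Outside zeros (-5) contribute nothing to the Jensen sum.
Sum over inside zeros: 1.1192.
I(r) = log|p(0)| + (inside sum) = 2.9957 + 1.1192 = 4.1150.
Note: since some zeros are outside |z| ≤ r, the simplified n·log(r) form does NOT apply — only the inside zeros contribute.

I(r) ≈ 4.1150.


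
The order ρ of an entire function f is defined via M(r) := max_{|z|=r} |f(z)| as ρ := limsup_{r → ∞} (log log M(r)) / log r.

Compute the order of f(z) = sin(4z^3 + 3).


Write sin(w) = (e^{iw} ± e^{−iw})/(2 or 2i), so |sin(w)| ≤ e^{|w|}. With w = 4z^3 + 3, |w| ≤ 4r^3 + 3 on |z|=r, giving M(r) ≤ e^{4r^3 + 3} and ρ ≤ 3. For the lower bound, choose z on |z|=r with 4z^3 purely imaginary of modulus 4r^3; then |sin(4z^3 + 3)| grows like e^{4r^3}/2, so ρ ≥ 3. Hence ρ = 3.
Therefore ρ = 3.

Order ρ = 3.


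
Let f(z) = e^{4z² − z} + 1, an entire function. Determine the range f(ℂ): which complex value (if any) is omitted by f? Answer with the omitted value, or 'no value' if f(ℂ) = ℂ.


Little Picard bounds the complement of f(ℂ) to at most one point.
The exponent g(z) = 4z² − z is a nonconstant polynomial, hence surjective onto ℂ. So e^{g(z)} takes every value in {e^w : w ∈ ℂ} = ℂ ∖ {0}. Adding 1 shifts the range to ℂ ∖ {1}. f omits exactly 1.

Omitted value: 1.


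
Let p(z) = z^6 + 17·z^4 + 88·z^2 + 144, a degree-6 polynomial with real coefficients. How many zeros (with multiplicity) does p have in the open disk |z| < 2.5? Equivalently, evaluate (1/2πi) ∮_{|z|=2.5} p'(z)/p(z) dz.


The zeros of p are: (0 + 2i), (0 - 2i), (0 + 3i), (0 - 3i), (0 + 2i), (0 - 2i).
Their magnitudes are: 2, 2, 3, 3, 2, 2.
Zeros with |z| < R = 2.5: (0 + 2i), (0 - 2i), (0 + 2i), (0 - 2i).
Count = 4.
By the argument principle, (1/2πi) ∮_{|z|=R} p'(z)/p(z) dz equals exactly this count.

Number of zeros inside |z| < 2.5: 4.
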